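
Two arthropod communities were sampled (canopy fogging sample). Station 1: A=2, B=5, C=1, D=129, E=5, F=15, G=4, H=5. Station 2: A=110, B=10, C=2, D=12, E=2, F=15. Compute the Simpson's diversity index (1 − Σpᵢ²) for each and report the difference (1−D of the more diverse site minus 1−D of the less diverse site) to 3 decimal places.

0.064

Station 1: N=166, proportions 0.01205, 0.03012, 0.00602, 0.77711, 0.03012, 0.09036, 0.0241, 0.03012, giving 1−D = 0.38445 (working shown to 5 dp, full precision carried).
Station 2: N=151, proportions 0.72848, 0.06623, 0.01325, 0.07947, 0.01325, 0.09934, giving 1−D = 0.44840.
Difference = |0.38445 − 0.44840| = 0.06395, i.e. 0.064 to 3 decimal places.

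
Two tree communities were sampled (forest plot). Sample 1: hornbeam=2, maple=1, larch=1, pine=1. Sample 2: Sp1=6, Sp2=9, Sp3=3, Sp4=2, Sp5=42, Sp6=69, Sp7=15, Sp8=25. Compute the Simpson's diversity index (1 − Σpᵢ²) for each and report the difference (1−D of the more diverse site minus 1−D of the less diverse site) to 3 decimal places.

0.023

Sample 1: N=5, proportions 0.4, 0.2, 0.2, 0.2, giving 1−D = 0.72000 (working shown to 5 dp, full precision carried).
Sample 2: N=171, proportions 0.03509, 0.05263, 0.01754, 0.0117, 0.24561, 0.40351, 0.08772, 0.1462, giving 1−D = 0.74334.
Difference = |0.72000 − 0.74334| = 0.02334, i.e. 0.023 to 3 decimal places.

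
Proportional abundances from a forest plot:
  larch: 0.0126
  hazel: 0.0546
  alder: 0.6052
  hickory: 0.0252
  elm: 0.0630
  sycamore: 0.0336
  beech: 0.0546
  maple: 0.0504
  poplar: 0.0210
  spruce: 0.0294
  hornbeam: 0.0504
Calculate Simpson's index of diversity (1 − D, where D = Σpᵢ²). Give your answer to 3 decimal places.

D = 0.0126² + 0.0546² + 0.6052² + 0.0252² + 0.063² + 0.0336² + 0.0546² + 0.0504² + 0.021² + 0.0294² + 0.0504² = 0.00016 + 0.00298 + 0.36627 + 0.00064 + 0.00397 + 0.00113 + 0.00298 + 0.00254 + 0.00044 + 0.00086 + 0.00254 = 0.38451 (working shown to 5 dp, full precision carried).
So 1 − D = 0.61549, i.e. 0.615 to 3 decimal places.

0.615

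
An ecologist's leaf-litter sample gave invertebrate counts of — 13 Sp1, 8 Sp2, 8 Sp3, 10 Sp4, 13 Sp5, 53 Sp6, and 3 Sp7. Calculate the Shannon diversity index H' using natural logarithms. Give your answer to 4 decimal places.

1.5645

Total N = 13+8+8+10+13+53+3 = 108, so the proportions are 0.12037, 0.074074, 0.074074, 0.092593, 0.12037, 0.490741, 0.027778 (working shown to 6 dp, full precision carried).
Each pᵢ ln pᵢ term: 0.12037×(-2.117182)=-0.254846, 0.074074×(-2.602690)=-0.192792, 0.074074×(-2.602690)=-0.192792, 0.092593×(-2.379546)=-0.220328, 0.12037×(-2.117182)=-0.254846, 0.490741×(-0.711839)=-0.349329, 0.027778×(-3.583519)=-0.099542.
Sum = -1.564475, so H' = 1.5645.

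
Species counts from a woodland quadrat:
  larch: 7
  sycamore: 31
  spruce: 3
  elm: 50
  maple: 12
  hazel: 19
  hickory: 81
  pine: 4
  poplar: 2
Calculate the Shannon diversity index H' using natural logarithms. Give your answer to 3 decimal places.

1.670

Total N = 7+31+3+50+12+19+81+4+2 = 209, so the proportions are 0.03349, 0.14833, 0.01435, 0.23923, 0.05742, 0.09091, 0.38756, 0.01914, 0.00957 (working shown to 5 dp, full precision carried).
Each pᵢ ln pᵢ term: 0.03349×(-3.39642)=-0.11376, 0.14833×(-1.90835)=-0.28306, 0.01435×(-4.24372)=-0.06091, 0.23923×(-1.43031)=-0.34218, 0.05742×(-2.85743)=-0.16406, 0.09091×(-2.39790)=-0.21799, 0.38756×(-0.94789)=-0.36736, 0.01914×(-3.95604)=-0.07571, 0.00957×(-4.64919)=-0.04449.
Sum = -1.66953, so H' = 1.670.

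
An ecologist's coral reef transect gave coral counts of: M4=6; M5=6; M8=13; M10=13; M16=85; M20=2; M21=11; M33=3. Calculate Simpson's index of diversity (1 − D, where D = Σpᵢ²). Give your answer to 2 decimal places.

Total N = 6+6+13+13+85+2+11+3 = 139, so the proportions are 0.0432, 0.0432, 0.0935, 0.0935, 0.6115, 0.0144, 0.0791, 0.0216 (working shown to 4 dp, full precision carried).
D = 0.0432² + 0.0432² + 0.0935² + 0.0935² + 0.6115² + 0.0144² + 0.0791² + 0.0216² = 0.0019 + 0.0019 + 0.0087 + 0.0087 + 0.3739 + 0.0002 + 0.0063 + 0.0005 = 0.4021.
So 1 − D = 0.5979, i.e. 0.60 to 2 decimal places.

0.60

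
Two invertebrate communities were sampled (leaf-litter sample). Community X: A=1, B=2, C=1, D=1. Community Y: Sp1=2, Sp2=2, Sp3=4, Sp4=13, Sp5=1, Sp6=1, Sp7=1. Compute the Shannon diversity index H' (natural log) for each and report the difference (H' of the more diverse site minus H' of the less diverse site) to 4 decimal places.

0.1100

Community X: N=5, proportions 0.2, 0.4, 0.2, 0.2, giving H' = 1.332179 (working shown to 6 dp, full precision carried).
Community Y: N=24, proportions 0.083333, 0.083333, 0.166667, 0.541667, 0.041667, 0.041667, 0.041667, giving H' = 1.442133.
Difference = |1.332179 − 1.442133| = 0.109954, i.e. 0.1100 to 4 decimal places.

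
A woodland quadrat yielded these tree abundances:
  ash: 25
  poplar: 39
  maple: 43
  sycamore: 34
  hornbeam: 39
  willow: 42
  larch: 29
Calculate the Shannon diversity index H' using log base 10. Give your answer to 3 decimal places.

0.838

Total N = 25+39+43+34+39+42+29 = 251, so the proportions are 0.0996, 0.15538, 0.17131, 0.13546, 0.15538, 0.16733, 0.11554 (working shown to 5 dp, full precision carried).
Each pᵢ log₁₀ pᵢ term: 0.0996×(-1.00173)=-0.09977, 0.15538×(-0.80861)=-0.12564, 0.17131×(-0.76621)=-0.13126, 0.13546×(-0.86819)=-0.11760, 0.15538×(-0.80861)=-0.12564, 0.16733×(-0.77642)=-0.12992, 0.11554×(-0.93728)=-0.10829.
Sum = -0.83813, so H' = 0.838.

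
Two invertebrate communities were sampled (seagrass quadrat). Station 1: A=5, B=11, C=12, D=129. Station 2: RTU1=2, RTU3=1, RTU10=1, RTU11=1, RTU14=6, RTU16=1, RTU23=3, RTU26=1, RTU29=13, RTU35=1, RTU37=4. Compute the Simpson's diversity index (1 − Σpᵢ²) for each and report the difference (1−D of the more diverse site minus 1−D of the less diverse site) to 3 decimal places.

Station 1: N=157, proportions 0.03185, 0.07006, 0.07643, 0.82166, giving 1−D = 0.31312 (working shown to 5 dp, full precision carried).
Station 2: N=34, proportions 0.05882, 0.02941, 0.02941, 0.02941, 0.17647, 0.02941, 0.08824, 0.02941, 0.38235, 0.02941, 0.11765, giving 1−D = 0.79239.
Difference = |0.31312 − 0.79239| = 0.47927, i.e. 0.479 to 3 decimal places.

0.479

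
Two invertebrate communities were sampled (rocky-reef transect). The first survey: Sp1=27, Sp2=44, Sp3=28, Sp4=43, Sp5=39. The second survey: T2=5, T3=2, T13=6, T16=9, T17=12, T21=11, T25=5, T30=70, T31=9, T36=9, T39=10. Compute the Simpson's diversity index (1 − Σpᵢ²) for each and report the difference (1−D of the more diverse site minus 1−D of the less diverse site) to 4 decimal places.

0.0474

The first survey: N=181, proportions 0.149171, 0.243094, 0.154696, 0.237569, 0.21547, giving 1−D = 0.791856 (working shown to 6 dp, full precision carried).
The second survey: N=148, proportions 0.033784, 0.013514, 0.040541, 0.060811, 0.081081, 0.074324, 0.033784, 0.472973, 0.060811, 0.060811, 0.067568, giving 1−D = 0.744430.
Difference = |0.791856 − 0.744430| = 0.047426, i.e. 0.0474 to 4 decimal places.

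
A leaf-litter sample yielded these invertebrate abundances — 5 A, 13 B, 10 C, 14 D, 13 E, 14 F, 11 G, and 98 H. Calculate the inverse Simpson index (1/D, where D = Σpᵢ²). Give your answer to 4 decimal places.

2.9947

Total N = 5+13+10+14+13+14+11+98 = 178, so the proportions are 0.0280899, 0.0730337, 0.0561798, 0.0786517, 0.0730337, 0.0786517, 0.0617978, 0.5505618 (working shown to 7 dp, full precision carried).
D = 0.0280899² + 0.0730337² + 0.0561798² + 0.0786517² + 0.0730337² + 0.0786517² + 0.0617978² + 0.5505618² = 0.0007890 + 0.0053339 + 0.0031562 + 0.0061861 + 0.0053339 + 0.0061861 + 0.0038190 + 0.3031183 = 0.3339225.
So 1/D = 2.994707, i.e. 2.9947 to 4 decimal places.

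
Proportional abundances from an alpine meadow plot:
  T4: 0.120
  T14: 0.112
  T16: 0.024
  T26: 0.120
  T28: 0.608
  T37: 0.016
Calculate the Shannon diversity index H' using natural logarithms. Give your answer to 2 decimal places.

1.21

Each pᵢ ln pᵢ term (working shown to 4 dp, full precision carried): 0.12×(-2.1203)=-0.2544, 0.112×(-2.1893)=-0.2452, 0.024×(-3.7297)=-0.0895, 0.12×(-2.1203)=-0.2544, 0.608×(-0.4976)=-0.3025, 0.016×(-4.1352)=-0.0662.
Sum = -1.2123, so H' = 1.21.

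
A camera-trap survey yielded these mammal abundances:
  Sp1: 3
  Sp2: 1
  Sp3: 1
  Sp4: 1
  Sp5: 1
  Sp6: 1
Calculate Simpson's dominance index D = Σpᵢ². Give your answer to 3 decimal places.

Total N = 3+1+1+1+1+1 = 8, so the proportions are 0.375, 0.125, 0.125, 0.125, 0.125, 0.125 (working shown to 5 dp, full precision carried).
D = 0.375² + 0.125² + 0.125² + 0.125² + 0.125² + 0.125² = 0.14062 + 0.01562 + 0.01562 + 0.01562 + 0.01562 + 0.01562 = 0.21875.
To 3 decimal places, D = 0.219.

0.219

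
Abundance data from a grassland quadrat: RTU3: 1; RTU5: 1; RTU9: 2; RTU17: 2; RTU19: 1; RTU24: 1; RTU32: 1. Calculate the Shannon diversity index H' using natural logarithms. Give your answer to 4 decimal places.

1.8892

Total N = 1+1+2+2+1+1+1 = 9, so the proportions are 0.111111, 0.111111, 0.222222, 0.222222, 0.111111, 0.111111, 0.111111 (working shown to 6 dp, full precision carried).
Each pᵢ ln pᵢ term: 0.111111×(-2.197225)=-0.244136, 0.111111×(-2.197225)=-0.244136, 0.222222×(-1.504077)=-0.334239, 0.222222×(-1.504077)=-0.334239, 0.111111×(-2.197225)=-0.244136, 0.111111×(-2.197225)=-0.244136, 0.111111×(-2.197225)=-0.244136.
Sum = -1.889159, so H' = 1.8892.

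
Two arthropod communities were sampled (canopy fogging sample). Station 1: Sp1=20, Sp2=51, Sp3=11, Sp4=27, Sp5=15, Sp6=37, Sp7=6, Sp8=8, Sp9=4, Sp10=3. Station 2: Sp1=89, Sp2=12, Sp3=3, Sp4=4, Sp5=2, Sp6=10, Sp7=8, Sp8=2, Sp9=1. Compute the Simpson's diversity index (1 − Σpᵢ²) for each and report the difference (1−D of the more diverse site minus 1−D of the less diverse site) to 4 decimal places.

0.3133

Station 1: N=182, proportions 0.10989, 0.28022, 0.06044, 0.148352, 0.082418, 0.203297, 0.032967, 0.043956, 0.021978, 0.016484, giving 1−D = 0.831844 (working shown to 6 dp, full precision carried).
Station 2: N=131, proportions 0.679389, 0.091603, 0.022901, 0.030534, 0.015267, 0.076336, 0.061069, 0.015267, 0.007634, giving 1−D = 0.518501.
Difference = |0.831844 − 0.518501| = 0.313343, i.e. 0.3133 to 4 decimal places.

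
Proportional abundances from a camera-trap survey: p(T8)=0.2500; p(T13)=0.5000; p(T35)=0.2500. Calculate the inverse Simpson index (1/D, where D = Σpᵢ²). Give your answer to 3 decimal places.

2.667

D = 0.25² + 0.5² + 0.25² = 0.062500 + 0.250000 + 0.062500 = 0.375000 (working shown to 6 dp, full precision carried).
So 1/D = 2.66667, i.e. 2.667 to 3 decimal places.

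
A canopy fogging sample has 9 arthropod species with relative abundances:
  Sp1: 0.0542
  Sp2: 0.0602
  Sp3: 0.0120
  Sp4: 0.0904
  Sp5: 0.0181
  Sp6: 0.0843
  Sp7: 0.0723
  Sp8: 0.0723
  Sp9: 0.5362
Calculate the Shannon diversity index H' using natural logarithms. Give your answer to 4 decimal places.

Each pᵢ ln pᵢ term (working shown to 6 dp, full precision carried): 0.0542×(-2.915074)=-0.157997, 0.0602×(-2.810083)=-0.169167, 0.012×(-4.422849)=-0.053074, 0.0904×(-2.403511)=-0.217277, 0.0181×(-4.011843)=-0.072614, 0.0843×(-2.473373)=-0.208505, 0.0723×(-2.626931)=-0.189927, 0.0723×(-2.626931)=-0.189927, 0.5362×(-0.623248)=-0.334186.
Sum = -1.592675, so H' = 1.5927.

1.5927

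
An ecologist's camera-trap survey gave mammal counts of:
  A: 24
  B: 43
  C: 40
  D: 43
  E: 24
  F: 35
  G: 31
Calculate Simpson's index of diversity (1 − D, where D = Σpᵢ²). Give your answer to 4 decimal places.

0.8501

Total N = 24+43+40+43+24+35+31 = 240, so the proportions are 0.1, 0.179167, 0.166667, 0.179167, 0.1, 0.145833, 0.129167 (working shown to 6 dp, full precision carried).
D = 0.1² + 0.179167² + 0.166667² + 0.179167² + 0.1² + 0.145833² + 0.129167² = 0.010000 + 0.032101 + 0.027778 + 0.032101 + 0.010000 + 0.021267 + 0.016684 = 0.149931.
So 1 − D = 0.850069, i.e. 0.8501 to 4 decimal places.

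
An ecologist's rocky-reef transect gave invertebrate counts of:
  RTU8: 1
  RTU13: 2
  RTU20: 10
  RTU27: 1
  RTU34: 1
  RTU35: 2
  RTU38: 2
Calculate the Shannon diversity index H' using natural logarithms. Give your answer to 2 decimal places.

1.51

Total N = 1+2+10+1+1+2+2 = 19, so the proportions are 0.0526, 0.1053, 0.5263, 0.0526, 0.0526, 0.1053, 0.1053 (working shown to 4 dp, full precision carried).
Each pᵢ ln pᵢ term: 0.0526×(-2.9444)=-0.1550, 0.1053×(-2.2513)=-0.2370, 0.5263×(-0.6419)=-0.3378, 0.0526×(-2.9444)=-0.1550, 0.0526×(-2.9444)=-0.1550, 0.1053×(-2.2513)=-0.2370, 0.1053×(-2.2513)=-0.2370.
Sum = -1.5137, so H' = 1.51.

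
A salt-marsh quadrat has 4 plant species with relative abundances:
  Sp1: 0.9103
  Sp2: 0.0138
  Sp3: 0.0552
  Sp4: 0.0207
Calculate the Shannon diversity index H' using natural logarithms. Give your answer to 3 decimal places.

0.385

Each pᵢ ln pᵢ term (working shown to 5 dp, full precision carried): 0.9103×(-0.09398)=-0.08555, 0.0138×(-4.28309)=-0.05911, 0.0552×(-2.89679)=-0.15990, 0.0207×(-3.87762)=-0.08027.
Sum = -0.38483, so H' = 0.385.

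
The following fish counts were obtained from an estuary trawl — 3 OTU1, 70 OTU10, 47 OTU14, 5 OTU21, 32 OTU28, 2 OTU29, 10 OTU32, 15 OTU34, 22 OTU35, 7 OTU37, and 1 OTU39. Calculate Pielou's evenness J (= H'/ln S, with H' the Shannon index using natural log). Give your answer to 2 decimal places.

0.78

Total N = 3+70+47+5+32+2+10+15+22+7+1 = 214, so the proportions are 0.014, 0.3271, 0.2196, 0.0234, 0.1495, 0.0093, 0.0467, 0.0701, 0.1028, 0.0327, 0.0047 (working shown to 4 dp, full precision carried).
H' = −Σ pᵢ ln pᵢ = −((-0.0598) + (-0.3655) + (-0.3329) + (-0.0878) + (-0.2841) + (-0.0437) + (-0.1431) + (-0.1863) + (-0.2339) + (-0.1119) + (-0.0251)) = 1.8741.
With S = 11 species, ln S = 2.3979, so J = 1.8741/2.3979 = 0.7816, i.e. 0.78 to 2 decimal places.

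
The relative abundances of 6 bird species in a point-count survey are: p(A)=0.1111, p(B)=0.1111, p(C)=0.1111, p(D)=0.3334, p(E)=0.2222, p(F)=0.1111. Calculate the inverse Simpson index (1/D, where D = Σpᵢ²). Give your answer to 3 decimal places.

D = 0.1111² + 0.1111² + 0.1111² + 0.3334² + 0.2222² + 0.1111² = 0.0123432 + 0.0123432 + 0.0123432 + 0.1111556 + 0.0493728 + 0.0123432 = 0.2099012 (working shown to 7 dp, full precision carried).
So 1/D = 4.76415, i.e. 4.764 to 3 decimal places.

4.764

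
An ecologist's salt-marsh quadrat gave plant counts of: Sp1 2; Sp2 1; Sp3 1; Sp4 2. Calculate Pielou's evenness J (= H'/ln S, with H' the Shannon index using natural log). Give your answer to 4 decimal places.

Total N = 2+1+1+2 = 6, so the proportions are 0.333333, 0.166667, 0.166667, 0.333333 (working shown to 6 dp, full precision carried).
H' = −Σ pᵢ ln pᵢ = −((-0.366204) + (-0.298627) + (-0.298627) + (-0.366204)) = 1.329661.
With S = 4 species, ln S = 1.386294, so J = 1.329661/1.386294 = 0.959148, i.e. 0.9591 to 4 decimal places.

0.9591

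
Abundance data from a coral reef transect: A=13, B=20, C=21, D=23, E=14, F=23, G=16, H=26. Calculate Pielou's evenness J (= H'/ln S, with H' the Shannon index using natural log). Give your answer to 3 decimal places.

0.987

Total N = 13+20+21+23+14+23+16+26 = 156, so the proportions are 0.08333, 0.12821, 0.13462, 0.14744, 0.08974, 0.14744, 0.10256, 0.16667 (working shown to 5 dp, full precision carried).
H' = −Σ pᵢ ln pᵢ = −((-0.20708) + (-0.26335) + (-0.26995) + (-0.28225) + (-0.21635) + (-0.28225) + (-0.23357) + (-0.29863)) = 2.05341.
With S = 8 species, ln S = 2.07944, so J = 2.05341/2.07944 = 0.98748, i.e. 0.987 to 3 decimal places.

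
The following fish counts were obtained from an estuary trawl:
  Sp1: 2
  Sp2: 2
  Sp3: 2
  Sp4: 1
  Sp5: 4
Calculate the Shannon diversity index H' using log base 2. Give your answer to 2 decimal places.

2.19

Total N = 2+2+2+1+4 = 11, so the proportions are 0.1818, 0.1818, 0.1818, 0.0909, 0.3636 (working shown to 4 dp, full precision carried).
Each pᵢ log₂ pᵢ term: 0.1818×(-2.4594)=-0.4472, 0.1818×(-2.4594)=-0.4472, 0.1818×(-2.4594)=-0.4472, 0.0909×(-3.4594)=-0.3145, 0.3636×(-1.4594)=-0.5307.
Sum = -2.1867, so H' = 2.19.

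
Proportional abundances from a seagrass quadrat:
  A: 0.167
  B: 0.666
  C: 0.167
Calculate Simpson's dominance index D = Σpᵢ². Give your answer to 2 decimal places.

D = 0.167² + 0.666² + 0.167² = 0.0279 + 0.4436 + 0.0279 = 0.4993 (working shown to 4 dp, full precision carried).
To 2 decimal places, D = 0.50.

0.50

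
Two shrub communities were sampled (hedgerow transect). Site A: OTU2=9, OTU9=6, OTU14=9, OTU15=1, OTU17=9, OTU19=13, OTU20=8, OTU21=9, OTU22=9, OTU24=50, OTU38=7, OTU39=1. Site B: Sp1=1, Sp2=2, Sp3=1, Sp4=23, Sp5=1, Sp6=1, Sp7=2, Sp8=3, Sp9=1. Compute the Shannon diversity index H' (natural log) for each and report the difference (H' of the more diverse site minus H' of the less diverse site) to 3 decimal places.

0.738

Site A: N=131, proportions 0.0687, 0.0458, 0.0687, 0.00763, 0.0687, 0.09924, 0.06107, 0.0687, 0.0687, 0.38168, 0.05344, 0.00763, giving H' = 2.05972 (working shown to 5 dp, full precision carried).
Site B: N=35, proportions 0.02857, 0.05714, 0.02857, 0.65714, 0.02857, 0.02857, 0.05714, 0.08571, 0.02857, giving H' = 1.32150.
Difference = |2.05972 − 1.32150| = 0.73822, i.e. 0.738 to 3 decimal places.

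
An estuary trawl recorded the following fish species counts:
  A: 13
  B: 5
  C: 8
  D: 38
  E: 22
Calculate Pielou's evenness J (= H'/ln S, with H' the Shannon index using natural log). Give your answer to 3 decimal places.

0.858

Total N = 13+5+8+38+22 = 86, so the proportions are 0.15116, 0.05814, 0.09302, 0.44186, 0.25581 (working shown to 5 dp, full precision carried).
H' = −Σ pᵢ ln pᵢ = −((-0.28561) + (-0.16540) + (-0.22092) + (-0.36089) + (-0.34875)) = 1.38158.
With S = 5 species, ln S = 1.60944, so J = 1.38158/1.60944 = 0.85842, i.e. 0.858 to 3 decimal places.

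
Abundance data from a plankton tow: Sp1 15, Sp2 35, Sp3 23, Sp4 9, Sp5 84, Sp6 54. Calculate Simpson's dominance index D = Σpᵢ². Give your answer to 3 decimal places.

0.249

Total N = 15+35+23+9+84+54 = 220, so the proportions are 0.06818, 0.15909, 0.10455, 0.04091, 0.38182, 0.24545 (working shown to 5 dp, full precision carried).
D = 0.06818² + 0.15909² + 0.10455² + 0.04091² + 0.38182² + 0.24545² = 0.00465 + 0.02531 + 0.01093 + 0.00167 + 0.14579 + 0.06025 = 0.24860.
To 3 decimal places, D = 0.249.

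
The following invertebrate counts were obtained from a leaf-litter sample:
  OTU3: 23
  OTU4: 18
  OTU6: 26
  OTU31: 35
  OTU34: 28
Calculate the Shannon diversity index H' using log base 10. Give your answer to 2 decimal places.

Total N = 23+18+26+35+28 = 130, so the proportions are 0.1769, 0.1385, 0.2, 0.2692, 0.2154 (working shown to 4 dp, full precision carried).
Each pᵢ log₁₀ pᵢ term: 0.1769×(-0.7522)=-0.1331, 0.1385×(-0.8587)=-0.1189, 0.2×(-0.6990)=-0.1398, 0.2692×(-0.5699)=-0.1534, 0.2154×(-0.6668)=-0.1436.
Sum = -0.6888, so H' = 0.69.

0.69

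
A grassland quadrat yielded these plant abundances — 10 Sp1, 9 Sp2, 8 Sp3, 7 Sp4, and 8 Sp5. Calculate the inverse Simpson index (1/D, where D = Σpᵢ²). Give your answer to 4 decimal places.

4.9274

Total N = 10+9+8+7+8 = 42, so the proportions are 0.23809524, 0.21428571, 0.19047619, 0.16666667, 0.19047619 (working shown to 8 dp, full precision carried).
D = 0.23809524² + 0.21428571² + 0.19047619² + 0.16666667² + 0.19047619² = 0.05668934 + 0.04591837 + 0.03628118 + 0.02777778 + 0.03628118 = 0.20294785.
So 1/D = 4.927374, i.e. 4.9274 to 4 decimal places.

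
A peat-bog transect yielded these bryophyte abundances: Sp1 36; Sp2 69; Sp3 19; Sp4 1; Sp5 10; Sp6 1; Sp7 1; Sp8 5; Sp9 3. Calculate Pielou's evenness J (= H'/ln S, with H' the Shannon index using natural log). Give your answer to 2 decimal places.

Total N = 36+69+19+1+10+1+1+5+3 = 145, so the proportions are 0.2483, 0.4759, 0.131, 0.0069, 0.069, 0.0069, 0.0069, 0.0345, 0.0207 (working shown to 4 dp, full precision carried).
H' = −Σ pᵢ ln pᵢ = −((-0.3459) + (-0.3534) + (-0.2663) + (-0.0343) + (-0.1844) + (-0.0343) + (-0.0343) + (-0.1161) + (-0.0802)) = 1.4493.
With S = 9 species, ln S = 2.1972, so J = 1.4493/2.1972 = 0.6596, i.e. 0.66 to 2 decimal places.

0.66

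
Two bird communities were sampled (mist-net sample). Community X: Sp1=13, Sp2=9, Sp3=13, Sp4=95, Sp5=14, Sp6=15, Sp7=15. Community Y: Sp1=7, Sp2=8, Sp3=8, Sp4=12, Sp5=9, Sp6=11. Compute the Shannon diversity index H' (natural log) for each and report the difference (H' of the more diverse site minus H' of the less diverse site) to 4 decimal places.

0.2769

Community X: N=174, proportions 0.074713, 0.051724, 0.074713, 0.545977, 0.08046, 0.086207, 0.086207, giving H' = 1.496582 (working shown to 6 dp, full precision carried).
Community Y: N=55, proportions 0.127273, 0.145455, 0.145455, 0.218182, 0.163636, 0.2, giving H' = 1.773457.
Difference = |1.496582 − 1.773457| = 0.276875, i.e. 0.2769 to 4 decimal places.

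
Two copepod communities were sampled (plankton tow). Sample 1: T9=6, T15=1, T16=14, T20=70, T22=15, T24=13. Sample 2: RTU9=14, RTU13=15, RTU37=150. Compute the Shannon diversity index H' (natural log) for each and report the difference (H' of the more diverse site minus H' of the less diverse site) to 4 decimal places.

Sample 1: N=119, proportions 0.05042, 0.008403, 0.117647, 0.588235, 0.12605, 0.109244, giving H' = 1.257635 (working shown to 6 dp, full precision carried).
Sample 2: N=179, proportions 0.078212, 0.083799, 0.837989, giving H' = 0.555191.
Difference = |1.257635 − 0.555191| = 0.702444, i.e. 0.7024 to 4 decimal places.

0.7024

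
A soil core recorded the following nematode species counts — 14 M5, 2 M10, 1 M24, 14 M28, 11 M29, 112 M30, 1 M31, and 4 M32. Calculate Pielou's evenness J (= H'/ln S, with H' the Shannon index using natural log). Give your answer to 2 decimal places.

0.52

Total N = 14+2+1+14+11+112+1+4 = 159, so the proportions are 0.08805, 0.01258, 0.00629, 0.08805, 0.06918, 0.7044, 0.00629, 0.02516 (working shown to 5 dp, full precision carried).
H' = −Σ pᵢ ln pᵢ = −((-0.21395) + (-0.05504) + (-0.03188) + (-0.21395) + (-0.18479) + (-0.24683) + (-0.03188) + (-0.09264)) = 1.07096.
With S = 8 species, ln S = 2.07944, so J = 1.07096/2.07944 = 0.51502, i.e. 0.52 to 2 decimal places.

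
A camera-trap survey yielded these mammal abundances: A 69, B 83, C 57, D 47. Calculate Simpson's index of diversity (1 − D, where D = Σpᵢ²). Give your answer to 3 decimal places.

0.739

Total N = 69+83+57+47 = 256, so the proportions are 0.26953, 0.32422, 0.22266, 0.18359 (working shown to 5 dp, full precision carried).
D = 0.26953² + 0.32422² + 0.22266² + 0.18359² = 0.07265 + 0.10512 + 0.04958 + 0.03371 = 0.26105.
So 1 − D = 0.73895, i.e. 0.739 to 3 decimal places.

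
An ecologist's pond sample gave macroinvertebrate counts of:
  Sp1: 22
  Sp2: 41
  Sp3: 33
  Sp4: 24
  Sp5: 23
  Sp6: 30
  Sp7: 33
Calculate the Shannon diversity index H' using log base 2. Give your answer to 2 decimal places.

Total N = 22+41+33+24+23+30+33 = 206, so the proportions are 0.1068, 0.199, 0.1602, 0.1165, 0.1117, 0.1456, 0.1602 (working shown to 4 dp, full precision carried).
Each pᵢ log₂ pᵢ term: 0.1068×(-3.2271)=-0.3446, 0.199×(-2.3289)=-0.4635, 0.1602×(-2.6421)=-0.4233, 0.1165×(-3.1015)=-0.3613, 0.1117×(-3.1629)=-0.3531, 0.1456×(-2.7796)=-0.4048, 0.1602×(-2.6421)=-0.4233.
Sum = -2.7740, so H' = 2.77.

2.77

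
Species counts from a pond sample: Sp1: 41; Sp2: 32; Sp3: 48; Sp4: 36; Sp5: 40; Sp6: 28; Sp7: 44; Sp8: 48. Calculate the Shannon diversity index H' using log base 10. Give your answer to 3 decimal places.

0.897

Total N = 41+32+48+36+40+28+44+48 = 317, so the proportions are 0.12934, 0.10095, 0.15142, 0.11356, 0.12618, 0.08833, 0.1388, 0.15142 (working shown to 5 dp, full precision carried).
Each pᵢ log₁₀ pᵢ term: 0.12934×(-0.88828)=-0.11489, 0.10095×(-0.99591)=-0.10053, 0.15142×(-0.81982)=-0.12414, 0.11356×(-0.94476)=-0.10729, 0.12618×(-0.89900)=-0.11344, 0.08833×(-1.05390)=-0.09309, 0.1388×(-0.85761)=-0.11904, 0.15142×(-0.81982)=-0.12414.
Sum = -0.89655, so H' = 0.897.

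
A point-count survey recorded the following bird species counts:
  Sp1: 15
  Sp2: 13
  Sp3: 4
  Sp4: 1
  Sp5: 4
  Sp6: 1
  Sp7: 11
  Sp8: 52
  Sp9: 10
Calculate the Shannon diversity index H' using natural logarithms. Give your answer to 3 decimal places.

Total N = 15+13+4+1+4+1+11+52+10 = 111, so the proportions are 0.13514, 0.11712, 0.03604, 0.00901, 0.03604, 0.00901, 0.0991, 0.46847, 0.09009 (working shown to 5 dp, full precision carried).
Each pᵢ ln pᵢ term: 0.13514×(-2.00148)=-0.27047, 0.11712×(-2.14458)=-0.25117, 0.03604×(-3.32324)=-0.11976, 0.00901×(-4.70953)=-0.04243, 0.03604×(-3.32324)=-0.11976, 0.00901×(-4.70953)=-0.04243, 0.0991×(-2.31163)=-0.22908, 0.46847×(-0.75829)=-0.35523, 0.09009×(-2.40695)=-0.21684.
Sum = -1.64716, so H' = 1.647.

1.647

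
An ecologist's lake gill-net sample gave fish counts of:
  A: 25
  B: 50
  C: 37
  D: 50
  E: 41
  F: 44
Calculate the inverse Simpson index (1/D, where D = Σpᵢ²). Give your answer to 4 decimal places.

5.7496

Total N = 25+50+37+50+41+44 = 247, so the proportions are 0.10121457, 0.20242915, 0.14979757, 0.20242915, 0.1659919, 0.17813765 (working shown to 8 dp, full precision carried).
D = 0.10121457² + 0.20242915² + 0.14979757² + 0.20242915² + 0.1659919² + 0.17813765² = 0.01024439 + 0.04097756 + 0.02243931 + 0.04097756 + 0.02755331 + 0.03173302 = 0.17392516.
So 1/D = 5.749599, i.e. 5.7496 to 4 decimal places.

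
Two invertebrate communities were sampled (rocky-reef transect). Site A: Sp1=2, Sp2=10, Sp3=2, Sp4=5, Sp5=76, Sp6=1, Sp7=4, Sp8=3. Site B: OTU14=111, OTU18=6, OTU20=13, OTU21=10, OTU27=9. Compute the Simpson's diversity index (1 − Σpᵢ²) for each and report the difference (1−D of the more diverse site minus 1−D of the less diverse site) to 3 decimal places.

0.013

Site A: N=103, proportions 0.01942, 0.09709, 0.01942, 0.04854, 0.73786, 0.00971, 0.03883, 0.02913, giving 1−D = 0.44057 (working shown to 5 dp, full precision carried).
Site B: N=149, proportions 0.74497, 0.04027, 0.08725, 0.06711, 0.0604, giving 1−D = 0.42764.
Difference = |0.44057 − 0.42764| = 0.01293, i.e. 0.013 to 3 decimal places.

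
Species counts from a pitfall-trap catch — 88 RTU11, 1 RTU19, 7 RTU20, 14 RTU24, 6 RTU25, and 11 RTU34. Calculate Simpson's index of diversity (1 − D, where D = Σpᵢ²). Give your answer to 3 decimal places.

Total N = 88+1+7+14+6+11 = 127, so the proportions are 0.69291, 0.00787, 0.05512, 0.11024, 0.04724, 0.08661 (working shown to 5 dp, full precision carried).
D = 0.69291² + 0.00787² + 0.05512² + 0.11024² + 0.04724² + 0.08661² = 0.48013 + 0.00006 + 0.00304 + 0.01215 + 0.00223 + 0.00750 = 0.50512.
So 1 − D = 0.49488, i.e. 0.495 to 3 decimal places.

0.495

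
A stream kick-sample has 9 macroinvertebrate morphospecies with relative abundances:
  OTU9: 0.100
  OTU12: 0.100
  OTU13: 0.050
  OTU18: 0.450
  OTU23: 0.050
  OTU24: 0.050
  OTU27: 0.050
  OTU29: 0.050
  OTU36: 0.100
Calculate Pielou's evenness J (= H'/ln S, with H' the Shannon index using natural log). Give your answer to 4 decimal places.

0.8188

H' = −Σ pᵢ ln pᵢ = −((-0.230259) + (-0.230259) + (-0.149787) + (-0.359328) + (-0.149787) + (-0.149787) + (-0.149787) + (-0.149787) + (-0.230259)) = 1.799037 (working shown to 6 dp, full precision carried).
With S = 9 species, ln S = 2.197225, so J = 1.799037/2.197225 = 0.818777, i.e. 0.8188 to 4 decimal places.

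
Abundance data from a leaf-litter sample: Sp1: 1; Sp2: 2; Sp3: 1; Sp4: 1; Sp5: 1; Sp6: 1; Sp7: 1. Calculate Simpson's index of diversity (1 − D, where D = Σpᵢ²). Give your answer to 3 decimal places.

0.844

Total N = 1+2+1+1+1+1+1 = 8, so the proportions are 0.125, 0.25, 0.125, 0.125, 0.125, 0.125, 0.125 (working shown to 5 dp, full precision carried).
D = 0.125² + 0.25² + 0.125² + 0.125² + 0.125² + 0.125² + 0.125² = 0.01562 + 0.06250 + 0.01562 + 0.01562 + 0.01562 + 0.01562 + 0.01562 = 0.15625.
So 1 − D = 0.84375, i.e. 0.844 to 3 decimal places.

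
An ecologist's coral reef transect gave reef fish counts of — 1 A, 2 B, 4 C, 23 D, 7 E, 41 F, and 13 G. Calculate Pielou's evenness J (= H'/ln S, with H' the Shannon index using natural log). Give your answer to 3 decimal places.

0.747

Total N = 1+2+4+23+7+41+13 = 91, so the proportions are 0.01099, 0.02198, 0.04396, 0.25275, 0.07692, 0.45055, 0.14286 (working shown to 5 dp, full precision carried).
H' = −Σ pᵢ ln pᵢ = −((-0.04957) + (-0.08391) + (-0.13734) + (-0.34762) + (-0.19730) + (-0.35922) + (-0.27799)) = 1.45295.
With S = 7 species, ln S = 1.94591, so J = 1.45295/1.94591 = 0.74667, i.e. 0.747 to 3 decimal places.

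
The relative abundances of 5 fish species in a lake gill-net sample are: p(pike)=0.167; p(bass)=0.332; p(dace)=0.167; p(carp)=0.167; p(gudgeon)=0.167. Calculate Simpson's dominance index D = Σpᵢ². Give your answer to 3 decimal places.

D = 0.167² + 0.332² + 0.167² + 0.167² + 0.167² = 0.02789 + 0.11022 + 0.02789 + 0.02789 + 0.02789 = 0.22178 (working shown to 5 dp, full precision carried).
To 3 decimal places, D = 0.222.

0.222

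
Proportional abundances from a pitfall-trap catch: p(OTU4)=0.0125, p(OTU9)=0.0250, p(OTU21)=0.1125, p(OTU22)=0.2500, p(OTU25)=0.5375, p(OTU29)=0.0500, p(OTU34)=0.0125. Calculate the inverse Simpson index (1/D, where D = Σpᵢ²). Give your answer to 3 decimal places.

D = 0.0125² + 0.025² + 0.1125² + 0.25² + 0.5375² + 0.05² + 0.0125² = 0.000156 + 0.000625 + 0.012656 + 0.062500 + 0.288906 + 0.002500 + 0.000156 = 0.367500 (working shown to 6 dp, full precision carried).
So 1/D = 2.72109, i.e. 2.721 to 3 decimal places.

2.721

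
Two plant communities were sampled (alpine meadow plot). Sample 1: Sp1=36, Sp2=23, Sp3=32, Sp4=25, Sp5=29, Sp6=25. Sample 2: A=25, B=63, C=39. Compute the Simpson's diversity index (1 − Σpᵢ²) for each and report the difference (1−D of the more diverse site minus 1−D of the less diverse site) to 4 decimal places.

0.2082

Sample 1: N=170, proportions 0.211765, 0.135294, 0.188235, 0.147059, 0.170588, 0.147059, giving 1−D = 0.829066 (working shown to 6 dp, full precision carried).
Sample 2: N=127, proportions 0.19685, 0.496063, 0.307087, giving 1−D = 0.620869.
Difference = |0.829066 − 0.620869| = 0.208197, i.e. 0.2082 to 4 decimal places.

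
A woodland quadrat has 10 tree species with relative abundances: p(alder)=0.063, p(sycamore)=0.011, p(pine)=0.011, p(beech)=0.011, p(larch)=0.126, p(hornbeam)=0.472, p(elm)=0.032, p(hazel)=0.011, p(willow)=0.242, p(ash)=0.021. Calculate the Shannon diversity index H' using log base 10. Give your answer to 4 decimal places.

0.6613

Each pᵢ log₁₀ pᵢ term (working shown to 6 dp, full precision carried): 0.063×(-1.200659)=-0.075642, 0.011×(-1.958607)=-0.021545, 0.011×(-1.958607)=-0.021545, 0.011×(-1.958607)=-0.021545, 0.126×(-0.899629)=-0.113353, 0.472×(-0.326058)=-0.153899, 0.032×(-1.494850)=-0.047835, 0.011×(-1.958607)=-0.021545, 0.242×(-0.616185)=-0.149117, 0.021×(-1.677781)=-0.035233.
Sum = -0.661258, so H' = 0.6613.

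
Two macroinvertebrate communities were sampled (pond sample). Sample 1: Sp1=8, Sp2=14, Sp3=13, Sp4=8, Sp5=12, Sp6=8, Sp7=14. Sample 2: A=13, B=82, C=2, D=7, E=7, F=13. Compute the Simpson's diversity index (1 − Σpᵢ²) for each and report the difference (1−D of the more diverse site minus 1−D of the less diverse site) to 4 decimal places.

0.3146

Sample 1: N=77, proportions 0.103896, 0.181818, 0.168831, 0.103896, 0.155844, 0.103896, 0.181818, giving 1−D = 0.848710 (working shown to 6 dp, full precision carried).
Sample 2: N=124, proportions 0.104839, 0.66129, 0.016129, 0.056452, 0.056452, 0.104839, giving 1−D = 0.534079.
Difference = |0.848710 − 0.534079| = 0.314631, i.e. 0.3146 to 4 decimal places.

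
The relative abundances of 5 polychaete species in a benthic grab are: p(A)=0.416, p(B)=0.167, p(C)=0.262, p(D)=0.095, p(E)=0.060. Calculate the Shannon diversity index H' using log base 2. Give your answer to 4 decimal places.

2.0300

Each pᵢ log₂ pᵢ term (working shown to 6 dp, full precision carried): 0.416×(-1.265345)=-0.526383, 0.167×(-2.582080)=-0.431207, 0.262×(-1.932361)=-0.506279, 0.095×(-3.395929)=-0.322613, 0.06×(-4.058894)=-0.243534.
Sum = -2.030016, so H' = 2.0300.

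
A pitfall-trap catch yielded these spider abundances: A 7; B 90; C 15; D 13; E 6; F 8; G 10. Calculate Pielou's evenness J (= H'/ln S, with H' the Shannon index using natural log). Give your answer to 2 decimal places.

Total N = 7+90+15+13+6+8+10 = 149, so the proportions are 0.047, 0.604, 0.1007, 0.0872, 0.0403, 0.0537, 0.0671 (working shown to 4 dp, full precision carried).
H' = −Σ pᵢ ln pᵢ = −((-0.1437) + (-0.3045) + (-0.2311) + (-0.2128) + (-0.1293) + (-0.1570) + (-0.1813)) = 1.3598.
With S = 7 species, ln S = 1.9459, so J = 1.3598/1.9459 = 0.6988, i.e. 0.70 to 2 decimal places.

0.70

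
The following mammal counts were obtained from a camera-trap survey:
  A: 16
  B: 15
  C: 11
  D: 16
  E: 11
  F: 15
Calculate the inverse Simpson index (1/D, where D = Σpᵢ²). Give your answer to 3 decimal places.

Total N = 16+15+11+16+11+15 = 84, so the proportions are 0.1904762, 0.1785714, 0.1309524, 0.1904762, 0.1309524, 0.1785714 (working shown to 7 dp, full precision carried).
D = 0.1904762² + 0.1785714² + 0.1309524² + 0.1904762² + 0.1309524² + 0.1785714² = 0.0362812 + 0.0318878 + 0.0171485 + 0.0362812 + 0.0171485 + 0.0318878 = 0.1706349.
So 1/D = 5.86047, i.e. 5.860 to 3 decimal places.

5.860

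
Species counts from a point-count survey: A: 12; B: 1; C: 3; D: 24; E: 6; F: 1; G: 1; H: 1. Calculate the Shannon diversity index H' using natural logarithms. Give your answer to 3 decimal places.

1.440

Total N = 12+1+3+24+6+1+1+1 = 49, so the proportions are 0.2449, 0.02041, 0.06122, 0.4898, 0.12245, 0.02041, 0.02041, 0.02041 (working shown to 5 dp, full precision carried).
Each pᵢ ln pᵢ term: 0.2449×(-1.40691)=-0.34455, 0.02041×(-3.89182)=-0.07942, 0.06122×(-2.79321)=-0.17101, 0.4898×(-0.71377)=-0.34960, 0.12245×(-2.10006)=-0.25715, 0.02041×(-3.89182)=-0.07942, 0.02041×(-3.89182)=-0.07942, 0.02041×(-3.89182)=-0.07942.
Sum = -1.44001, so H' = 1.440.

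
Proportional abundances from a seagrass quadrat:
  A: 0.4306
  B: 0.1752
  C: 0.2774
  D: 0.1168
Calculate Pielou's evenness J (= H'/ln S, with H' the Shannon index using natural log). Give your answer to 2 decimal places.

H' = −Σ pᵢ ln pᵢ = −((-0.3628) + (-0.3052) + (-0.3557) + (-0.2508)) = 1.2745 (working shown to 4 dp, full precision carried).
With S = 4 species, ln S = 1.3863, so J = 1.2745/1.3863 = 0.9194, i.e. 0.92 to 2 decimal places.

0.92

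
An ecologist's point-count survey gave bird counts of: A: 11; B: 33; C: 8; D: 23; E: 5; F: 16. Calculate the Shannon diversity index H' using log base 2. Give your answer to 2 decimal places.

2.33

Total N = 11+33+8+23+5+16 = 96, so the proportions are 0.1146, 0.3438, 0.0833, 0.2396, 0.0521, 0.1667 (working shown to 4 dp, full precision carried).
Each pᵢ log₂ pᵢ term: 0.1146×(-3.1255)=-0.3581, 0.3438×(-1.5406)=-0.5296, 0.0833×(-3.5850)=-0.2987, 0.2396×(-2.0614)=-0.4939, 0.0521×(-4.2630)=-0.2220, 0.1667×(-2.5850)=-0.4308.
Sum = -2.3332, so H' = 2.33.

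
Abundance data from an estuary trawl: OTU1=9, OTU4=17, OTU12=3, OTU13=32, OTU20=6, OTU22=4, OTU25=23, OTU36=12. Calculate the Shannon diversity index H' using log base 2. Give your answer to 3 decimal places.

2.640

Total N = 9+17+3+32+6+4+23+12 = 106, so the proportions are 0.08491, 0.16038, 0.0283, 0.30189, 0.0566, 0.03774, 0.21698, 0.11321 (working shown to 5 dp, full precision carried).
Each pᵢ log₂ pᵢ term: 0.08491×(-3.55800)=-0.30209, 0.16038×(-2.64046)=-0.42347, 0.0283×(-5.14296)=-0.14556, 0.30189×(-1.72792)=-0.52164, 0.0566×(-4.14296)=-0.23451, 0.03774×(-4.72792)=-0.17841, 0.21698×(-2.20436)=-0.47830, 0.11321×(-3.14296)=-0.35581.
Sum = -2.63979, so H' = 2.640.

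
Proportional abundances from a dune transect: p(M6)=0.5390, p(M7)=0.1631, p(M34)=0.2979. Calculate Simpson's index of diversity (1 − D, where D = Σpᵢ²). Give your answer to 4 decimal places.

D = 0.539² + 0.1631² + 0.2979² = 0.290521 + 0.026602 + 0.088744 = 0.405867 (working shown to 6 dp, full precision carried).
So 1 − D = 0.594133, i.e. 0.5941 to 4 decimal places.

0.5941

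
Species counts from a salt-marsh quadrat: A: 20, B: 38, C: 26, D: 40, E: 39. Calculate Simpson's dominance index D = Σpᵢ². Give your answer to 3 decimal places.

0.212

Total N = 20+38+26+40+39 = 163, so the proportions are 0.1227, 0.23313, 0.15951, 0.2454, 0.23926 (working shown to 5 dp, full precision carried).
D = 0.1227² + 0.23313² + 0.15951² + 0.2454² + 0.23926² = 0.01506 + 0.05435 + 0.02544 + 0.06022 + 0.05725 = 0.21232.
To 3 decimal places, D = 0.212.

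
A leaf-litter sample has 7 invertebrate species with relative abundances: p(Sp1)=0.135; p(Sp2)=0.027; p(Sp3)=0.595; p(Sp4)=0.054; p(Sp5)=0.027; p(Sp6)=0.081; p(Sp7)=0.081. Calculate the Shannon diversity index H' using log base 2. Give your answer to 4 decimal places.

1.9319

Each pᵢ log₂ pᵢ term (working shown to 6 dp, full precision carried): 0.135×(-2.888969)=-0.390011, 0.027×(-5.210897)=-0.140694, 0.595×(-0.749038)=-0.445678, 0.054×(-4.210897)=-0.227388, 0.027×(-5.210897)=-0.140694, 0.081×(-3.625934)=-0.293701, 0.081×(-3.625934)=-0.293701.
Sum = -1.931867, so H' = 1.9319.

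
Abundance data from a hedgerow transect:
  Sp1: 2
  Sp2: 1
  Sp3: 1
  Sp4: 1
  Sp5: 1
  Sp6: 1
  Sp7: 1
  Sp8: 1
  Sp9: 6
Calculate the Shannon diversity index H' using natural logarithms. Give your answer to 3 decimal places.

Total N = 2+1+1+1+1+1+1+1+6 = 15, so the proportions are 0.13333, 0.06667, 0.06667, 0.06667, 0.06667, 0.06667, 0.06667, 0.06667, 0.4 (working shown to 5 dp, full precision carried).
Each pᵢ ln pᵢ term: 0.13333×(-2.01490)=-0.26865, 0.06667×(-2.70805)=-0.18054, 0.06667×(-2.70805)=-0.18054, 0.06667×(-2.70805)=-0.18054, 0.06667×(-2.70805)=-0.18054, 0.06667×(-2.70805)=-0.18054, 0.06667×(-2.70805)=-0.18054, 0.06667×(-2.70805)=-0.18054, 0.4×(-0.91629)=-0.36652.
Sum = -1.89893, so H' = 1.899.

1.899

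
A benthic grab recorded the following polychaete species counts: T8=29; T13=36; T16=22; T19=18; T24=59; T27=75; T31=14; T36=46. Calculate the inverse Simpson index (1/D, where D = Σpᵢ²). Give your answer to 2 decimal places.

Total N = 29+36+22+18+59+75+14+46 = 299, so the proportions are 0.09699, 0.120401, 0.073579, 0.060201, 0.197324, 0.250836, 0.046823, 0.153846 (working shown to 6 dp, full precision carried).
D = 0.09699² + 0.120401² + 0.073579² + 0.060201² + 0.197324² + 0.250836² + 0.046823² + 0.153846² = 0.009407 + 0.014496 + 0.005414 + 0.003624 + 0.038937 + 0.062919 + 0.002192 + 0.023669 = 0.160658.
So 1/D = 6.2244, i.e. 6.22 to 2 decimal places.

6.22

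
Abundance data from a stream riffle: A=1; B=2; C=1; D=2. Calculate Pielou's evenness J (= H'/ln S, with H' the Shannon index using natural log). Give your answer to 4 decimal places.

0.9591

Total N = 1+2+1+2 = 6, so the proportions are 0.166667, 0.333333, 0.166667, 0.333333 (working shown to 6 dp, full precision carried).
H' = −Σ pᵢ ln pᵢ = −((-0.298627) + (-0.366204) + (-0.298627) + (-0.366204)) = 1.329661.
With S = 4 species, ln S = 1.386294, so J = 1.329661/1.386294 = 0.959148, i.e. 0.9591 to 4 decimal places.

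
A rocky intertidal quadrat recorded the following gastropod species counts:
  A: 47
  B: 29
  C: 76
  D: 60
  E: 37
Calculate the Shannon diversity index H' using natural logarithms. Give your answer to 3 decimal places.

1.554

Total N = 47+29+76+60+37 = 249, so the proportions are 0.18876, 0.11647, 0.30522, 0.24096, 0.14859 (working shown to 5 dp, full precision carried).
Each pᵢ ln pᵢ term: 0.18876×(-1.66731)=-0.31471, 0.11647×(-2.15016)=-0.25042, 0.30522×(-1.18672)=-0.36221, 0.24096×(-1.42311)=-0.34292, 0.14859×(-1.90653)=-0.28330.
Sum = -1.55356, so H' = 1.554.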